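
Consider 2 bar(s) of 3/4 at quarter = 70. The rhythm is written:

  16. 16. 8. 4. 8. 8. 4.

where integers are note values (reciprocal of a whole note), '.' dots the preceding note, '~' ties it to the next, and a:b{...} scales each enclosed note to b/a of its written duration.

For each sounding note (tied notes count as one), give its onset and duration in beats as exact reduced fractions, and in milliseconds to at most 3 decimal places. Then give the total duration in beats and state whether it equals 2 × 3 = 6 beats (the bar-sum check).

1) 0.0ms=0b +321.429ms=3/8b
2) 321.429ms=3/8b +321.429ms=3/8b
3) 642.857ms=3/4b +642.857ms=3/4b
4) 1285.714ms=3/2b +1285.714ms=3/2b
5) 2571.429ms=3b +642.857ms=3/4b
6) 3214.286ms=15/4b +642.857ms=3/4b
7) 3857.143ms=9/2b +1285.714ms=3/2b
Σ=6b of 6 (70bpm 3/4) — PASS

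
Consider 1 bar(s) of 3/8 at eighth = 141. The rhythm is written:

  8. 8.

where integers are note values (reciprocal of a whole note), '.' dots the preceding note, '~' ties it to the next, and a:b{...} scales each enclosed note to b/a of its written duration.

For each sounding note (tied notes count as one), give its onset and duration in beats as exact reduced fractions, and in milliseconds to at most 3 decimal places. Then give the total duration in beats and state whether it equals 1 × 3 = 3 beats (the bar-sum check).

1) 0.0ms=0b +638.298ms=3/2b
2) 638.298ms=3/2b +638.298ms=3/2b
Σ=3b of 3 (141bpm 3/8) — PASS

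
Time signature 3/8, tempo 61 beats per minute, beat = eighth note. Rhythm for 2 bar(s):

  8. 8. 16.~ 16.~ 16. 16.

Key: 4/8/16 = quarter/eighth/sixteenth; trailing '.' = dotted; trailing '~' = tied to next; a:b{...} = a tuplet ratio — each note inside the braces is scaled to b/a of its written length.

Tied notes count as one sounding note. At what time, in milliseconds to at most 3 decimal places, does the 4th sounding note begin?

1. 0.0ms @ 0 + 1475.41ms (3/2)
2. 1475.41ms @ 3/2 + 1475.41ms (3/2)
3. 2950.82ms @ 3 + 2213.115ms (9/4)
4. 5163.934ms @ 21/4 + 737.705ms (3/4)

note 4 onset = 21/4b = 5163.934ms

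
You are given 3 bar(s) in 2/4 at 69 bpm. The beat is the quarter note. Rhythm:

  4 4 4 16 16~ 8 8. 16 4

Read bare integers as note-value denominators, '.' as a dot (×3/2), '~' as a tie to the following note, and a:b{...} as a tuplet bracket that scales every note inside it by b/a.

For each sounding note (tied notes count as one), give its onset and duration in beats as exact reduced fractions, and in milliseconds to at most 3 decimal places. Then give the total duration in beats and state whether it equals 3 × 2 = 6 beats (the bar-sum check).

1) 0.0ms=0b +869.565ms=1b
2) 869.565ms=1b +869.565ms=1b
3) 1739.13ms=2b +869.565ms=1b
4) 2608.696ms=3b +217.391ms=1/4b
5) 2826.087ms=13/4b +652.174ms=3/4b
6) 3478.261ms=4b +652.174ms=3/4b
7) 4130.435ms=19/4b +217.391ms=1/4b
8) 4347.826ms=5b +869.565ms=1b
Σ=6b of 6 (69bpm 2/4) — PASS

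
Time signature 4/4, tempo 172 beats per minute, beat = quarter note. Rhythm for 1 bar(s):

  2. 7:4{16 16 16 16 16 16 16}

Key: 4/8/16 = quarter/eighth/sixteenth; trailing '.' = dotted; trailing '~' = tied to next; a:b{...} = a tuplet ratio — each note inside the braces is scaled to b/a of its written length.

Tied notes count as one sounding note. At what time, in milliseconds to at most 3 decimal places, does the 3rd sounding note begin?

note 3 onset = 22/7b = 1096.346ms

1. 0.0ms @ 0 + 1046.512ms (3)
2. 1046.512ms @ 3 + 49.834ms (1/7)
3. 1096.346ms @ 22/7 + 49.834ms (1/7)
4. 1146.179ms @ 23/7 + 49.834ms (1/7)
5. 1196.013ms @ 24/7 + 49.834ms (1/7)
6. 1245.847ms @ 25/7 + 49.834ms (1/7)
7. 1295.681ms @ 26/7 + 49.834ms (1/7)
8. 1345.515ms @ 27/7 + 49.834ms (1/7)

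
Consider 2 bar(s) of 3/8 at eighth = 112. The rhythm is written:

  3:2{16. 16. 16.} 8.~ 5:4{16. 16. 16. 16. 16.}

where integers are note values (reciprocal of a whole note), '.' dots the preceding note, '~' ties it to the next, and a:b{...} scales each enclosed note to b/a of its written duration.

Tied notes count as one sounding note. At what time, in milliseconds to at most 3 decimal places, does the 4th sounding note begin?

1. 0.0ms @ 0 + 267.857ms (1/2)
2. 267.857ms @ 1/2 + 267.857ms (1/2)
3. 535.714ms @ 1 + 267.857ms (1/2)
4. 803.571ms @ 3/2 + 1125.0ms (21/10)
5. 1928.571ms @ 18/5 + 321.429ms (3/5)
6. 2250.0ms @ 21/5 + 321.429ms (3/5)
7. 2571.429ms @ 24/5 + 321.429ms (3/5)
8. 2892.857ms @ 27/5 + 321.429ms (3/5)

note 4 onset = 3/2b = 803.571ms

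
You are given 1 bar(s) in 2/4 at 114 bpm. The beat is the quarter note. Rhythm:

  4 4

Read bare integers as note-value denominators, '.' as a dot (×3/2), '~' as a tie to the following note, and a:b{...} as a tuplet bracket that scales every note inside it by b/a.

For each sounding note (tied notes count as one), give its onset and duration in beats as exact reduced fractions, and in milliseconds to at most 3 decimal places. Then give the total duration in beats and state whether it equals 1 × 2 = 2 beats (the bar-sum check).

1) 0.0ms=0b +526.316ms=1b
2) 526.316ms=1b +526.316ms=1b
Σ=2b of 2 (114bpm 2/4) — PASS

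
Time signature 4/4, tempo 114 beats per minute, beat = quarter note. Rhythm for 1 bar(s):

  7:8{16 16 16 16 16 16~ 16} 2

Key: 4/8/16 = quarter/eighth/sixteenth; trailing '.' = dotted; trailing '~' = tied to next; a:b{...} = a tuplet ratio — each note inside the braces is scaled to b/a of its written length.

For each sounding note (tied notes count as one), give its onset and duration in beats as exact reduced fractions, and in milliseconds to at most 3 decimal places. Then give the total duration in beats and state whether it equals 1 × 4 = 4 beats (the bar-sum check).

1) 0.0ms=0b +150.376ms=2/7b
2) 150.376ms=2/7b +150.376ms=2/7b
3) 300.752ms=4/7b +150.376ms=2/7b
4) 451.128ms=6/7b +150.376ms=2/7b
5) 601.504ms=8/7b +150.376ms=2/7b
6) 751.88ms=10/7b +300.752ms=4/7b
7) 1052.632ms=2b +1052.632ms=2b
Σ=4b of 4 (114bpm 4/4) — PASS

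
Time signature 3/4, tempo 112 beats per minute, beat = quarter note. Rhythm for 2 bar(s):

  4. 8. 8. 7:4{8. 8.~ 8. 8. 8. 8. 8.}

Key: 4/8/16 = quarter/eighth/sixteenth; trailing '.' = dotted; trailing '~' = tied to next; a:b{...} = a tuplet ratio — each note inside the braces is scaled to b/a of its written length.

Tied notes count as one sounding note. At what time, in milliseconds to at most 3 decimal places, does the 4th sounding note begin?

1. 0.0ms @ 0 + 803.571ms (3/2)
2. 803.571ms @ 3/2 + 401.786ms (3/4)
3. 1205.357ms @ 9/4 + 401.786ms (3/4)
4. 1607.143ms @ 3 + 229.592ms (3/7)
5. 1836.735ms @ 24/7 + 459.184ms (6/7)
6. 2295.918ms @ 30/7 + 229.592ms (3/7)
7. 2525.51ms @ 33/7 + 229.592ms (3/7)
8. 2755.102ms @ 36/7 + 229.592ms (3/7)
9. 2984.694ms @ 39/7 + 229.592ms (3/7)

note 4 onset = 3b = 1607.143ms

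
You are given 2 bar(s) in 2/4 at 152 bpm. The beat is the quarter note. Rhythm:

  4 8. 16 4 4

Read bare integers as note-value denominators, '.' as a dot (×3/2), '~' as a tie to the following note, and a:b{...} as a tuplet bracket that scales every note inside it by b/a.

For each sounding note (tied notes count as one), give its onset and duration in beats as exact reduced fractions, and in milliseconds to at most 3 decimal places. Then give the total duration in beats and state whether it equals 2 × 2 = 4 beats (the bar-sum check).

1) 0.0ms=0b +394.737ms=1b
2) 394.737ms=1b +296.053ms=3/4b
3) 690.789ms=7/4b +98.684ms=1/4b
4) 789.474ms=2b +394.737ms=1b
5) 1184.211ms=3b +394.737ms=1b
Σ=4b of 4 (152bpm 2/4) — PASS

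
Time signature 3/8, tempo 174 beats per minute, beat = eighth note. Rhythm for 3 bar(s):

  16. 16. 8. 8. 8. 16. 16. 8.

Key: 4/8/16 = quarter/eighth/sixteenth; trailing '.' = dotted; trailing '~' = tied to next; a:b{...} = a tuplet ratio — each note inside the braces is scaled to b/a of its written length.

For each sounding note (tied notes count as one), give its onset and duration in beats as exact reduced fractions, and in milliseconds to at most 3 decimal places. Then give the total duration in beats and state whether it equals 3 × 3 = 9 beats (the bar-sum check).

1) 0.0ms=0b +258.621ms=3/4b
2) 258.621ms=3/4b +258.621ms=3/4b
3) 517.241ms=3/2b +517.241ms=3/2b
4) 1034.483ms=3b +517.241ms=3/2b
5) 1551.724ms=9/2b +517.241ms=3/2b
6) 2068.966ms=6b +258.621ms=3/4b
7) 2327.586ms=27/4b +258.621ms=3/4b
8) 2586.207ms=15/2b +517.241ms=3/2b
Σ=9b of 9 (174bpm 3/8) — PASS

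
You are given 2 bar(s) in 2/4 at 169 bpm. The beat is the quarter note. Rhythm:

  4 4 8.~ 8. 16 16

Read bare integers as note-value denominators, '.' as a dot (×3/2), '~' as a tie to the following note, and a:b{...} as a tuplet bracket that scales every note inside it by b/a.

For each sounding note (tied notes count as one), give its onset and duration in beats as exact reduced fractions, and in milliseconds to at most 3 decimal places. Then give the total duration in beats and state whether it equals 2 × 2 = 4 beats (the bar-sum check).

1) 0.0ms=0b +355.03ms=1b
2) 355.03ms=1b +355.03ms=1b
3) 710.059ms=2b +532.544ms=3/2b
4) 1242.604ms=7/2b +88.757ms=1/4b
5) 1331.361ms=15/4b +88.757ms=1/4b
Σ=4b of 4 (169bpm 2/4) — PASS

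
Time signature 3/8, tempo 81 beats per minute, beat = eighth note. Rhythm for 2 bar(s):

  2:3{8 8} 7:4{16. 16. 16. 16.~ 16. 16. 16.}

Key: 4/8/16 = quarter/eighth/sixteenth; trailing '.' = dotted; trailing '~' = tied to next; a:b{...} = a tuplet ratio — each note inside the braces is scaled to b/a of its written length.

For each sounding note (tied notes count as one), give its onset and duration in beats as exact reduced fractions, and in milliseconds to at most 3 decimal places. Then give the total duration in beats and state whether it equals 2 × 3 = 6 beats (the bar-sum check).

1) 0.0ms=0b +1111.111ms=3/2b
2) 1111.111ms=3/2b +1111.111ms=3/2b
3) 2222.222ms=3b +317.46ms=3/7b
4) 2539.683ms=24/7b +317.46ms=3/7b
5) 2857.143ms=27/7b +317.46ms=3/7b
6) 3174.603ms=30/7b +634.921ms=6/7b
7) 3809.524ms=36/7b +317.46ms=3/7b
8) 4126.984ms=39/7b +317.46ms=3/7b
Σ=6b of 6 (81bpm 3/8) — PASS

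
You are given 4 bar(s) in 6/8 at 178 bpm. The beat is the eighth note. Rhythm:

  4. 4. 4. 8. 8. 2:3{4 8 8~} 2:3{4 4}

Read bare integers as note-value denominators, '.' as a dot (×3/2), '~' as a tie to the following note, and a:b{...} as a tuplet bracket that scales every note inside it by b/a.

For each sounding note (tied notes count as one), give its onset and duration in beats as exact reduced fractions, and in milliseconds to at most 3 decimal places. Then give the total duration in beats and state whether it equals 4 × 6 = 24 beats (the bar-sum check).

1) 0.0ms=0b +1011.236ms=3b
2) 1011.236ms=3b +1011.236ms=3b
3) 2022.472ms=6b +1011.236ms=3b
4) 3033.708ms=9b +505.618ms=3/2b
5) 3539.326ms=21/2b +505.618ms=3/2b
6) 4044.944ms=12b +1011.236ms=3b
7) 5056.18ms=15b +505.618ms=3/2b
8) 5561.798ms=33/2b +1516.854ms=9/2b
9) 7078.652ms=21b +1011.236ms=3b
Σ=24b of 24 (178bpm 6/8) — PASS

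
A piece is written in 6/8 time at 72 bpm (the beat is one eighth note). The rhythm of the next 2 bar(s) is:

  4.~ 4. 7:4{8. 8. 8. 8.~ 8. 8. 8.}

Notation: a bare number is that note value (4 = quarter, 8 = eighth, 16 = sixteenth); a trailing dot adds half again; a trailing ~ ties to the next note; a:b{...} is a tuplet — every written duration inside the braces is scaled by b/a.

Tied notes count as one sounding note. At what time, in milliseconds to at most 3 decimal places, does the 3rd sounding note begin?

note 3 onset = 48/7b = 5714.286ms

1. 0.0ms @ 0 + 5000.0ms (6)
2. 5000.0ms @ 6 + 714.286ms (6/7)
3. 5714.286ms @ 48/7 + 714.286ms (6/7)
4. 6428.571ms @ 54/7 + 714.286ms (6/7)
5. 7142.857ms @ 60/7 + 1428.571ms (12/7)
6. 8571.429ms @ 72/7 + 714.286ms (6/7)
7. 9285.714ms @ 78/7 + 714.286ms (6/7)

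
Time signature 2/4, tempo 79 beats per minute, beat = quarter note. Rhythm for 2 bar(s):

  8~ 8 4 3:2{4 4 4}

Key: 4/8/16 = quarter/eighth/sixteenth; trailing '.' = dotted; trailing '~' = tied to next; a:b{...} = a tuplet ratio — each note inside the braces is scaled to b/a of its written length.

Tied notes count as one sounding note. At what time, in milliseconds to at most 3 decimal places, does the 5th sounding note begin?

note 5 onset = 10/3b = 2531.646ms

1. 0.0ms @ 0 + 759.494ms (1)
2. 759.494ms @ 1 + 759.494ms (1)
3. 1518.987ms @ 2 + 506.329ms (2/3)
4. 2025.316ms @ 8/3 + 506.329ms (2/3)
5. 2531.646ms @ 10/3 + 506.329ms (2/3)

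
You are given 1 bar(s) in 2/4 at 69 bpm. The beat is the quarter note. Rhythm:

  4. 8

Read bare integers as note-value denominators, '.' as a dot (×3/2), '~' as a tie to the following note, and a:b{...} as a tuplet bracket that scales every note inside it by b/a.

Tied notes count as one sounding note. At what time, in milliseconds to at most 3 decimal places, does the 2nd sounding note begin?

note 2 onset = 3/2b = 1304.348ms

1. 0.0ms @ 0 + 1304.348ms (3/2)
2. 1304.348ms @ 3/2 + 434.783ms (1/2)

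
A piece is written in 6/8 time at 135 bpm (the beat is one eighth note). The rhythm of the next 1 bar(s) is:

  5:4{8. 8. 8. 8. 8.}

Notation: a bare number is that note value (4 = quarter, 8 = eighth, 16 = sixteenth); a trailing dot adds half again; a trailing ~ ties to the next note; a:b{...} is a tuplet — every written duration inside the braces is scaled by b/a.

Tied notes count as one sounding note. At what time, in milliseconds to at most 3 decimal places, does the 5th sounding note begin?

1. 0.0ms @ 0 + 533.333ms (6/5)
2. 533.333ms @ 6/5 + 533.333ms (6/5)
3. 1066.667ms @ 12/5 + 533.333ms (6/5)
4. 1600.0ms @ 18/5 + 533.333ms (6/5)
5. 2133.333ms @ 24/5 + 533.333ms (6/5)

note 5 onset = 24/5b = 2133.333ms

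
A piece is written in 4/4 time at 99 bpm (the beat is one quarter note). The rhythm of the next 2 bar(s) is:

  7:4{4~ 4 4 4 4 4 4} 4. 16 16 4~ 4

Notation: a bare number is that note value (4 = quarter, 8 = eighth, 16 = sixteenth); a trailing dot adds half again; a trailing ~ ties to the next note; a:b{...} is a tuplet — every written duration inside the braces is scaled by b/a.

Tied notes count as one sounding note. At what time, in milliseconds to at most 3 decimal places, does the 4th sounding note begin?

note 4 onset = 16/7b = 1385.281ms

1. 0.0ms @ 0 + 692.641ms (8/7)
2. 692.641ms @ 8/7 + 346.32ms (4/7)
3. 1038.961ms @ 12/7 + 346.32ms (4/7)
4. 1385.281ms @ 16/7 + 346.32ms (4/7)
5. 1731.602ms @ 20/7 + 346.32ms (4/7)
6. 2077.922ms @ 24/7 + 346.32ms (4/7)
7. 2424.242ms @ 4 + 909.091ms (3/2)
8. 3333.333ms @ 11/2 + 151.515ms (1/4)
9. 3484.848ms @ 23/4 + 151.515ms (1/4)
10. 3636.364ms @ 6 + 1212.121ms (2)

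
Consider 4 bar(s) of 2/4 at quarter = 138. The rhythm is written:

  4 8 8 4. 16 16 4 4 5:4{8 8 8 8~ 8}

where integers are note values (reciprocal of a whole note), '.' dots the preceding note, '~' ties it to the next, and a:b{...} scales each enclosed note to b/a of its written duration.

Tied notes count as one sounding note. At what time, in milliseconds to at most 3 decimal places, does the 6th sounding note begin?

note 6 onset = 15/4b = 1630.435ms

1. 0.0ms @ 0 + 434.783ms (1)
2. 434.783ms @ 1 + 217.391ms (1/2)
3. 652.174ms @ 3/2 + 217.391ms (1/2)
4. 869.565ms @ 2 + 652.174ms (3/2)
5. 1521.739ms @ 7/2 + 108.696ms (1/4)
6. 1630.435ms @ 15/4 + 108.696ms (1/4)
7. 1739.13ms @ 4 + 434.783ms (1)
8. 2173.913ms @ 5 + 434.783ms (1)
9. 2608.696ms @ 6 + 173.913ms (2/5)
10. 2782.609ms @ 32/5 + 173.913ms (2/5)
11. 2956.522ms @ 34/5 + 173.913ms (2/5)
12. 3130.435ms @ 36/5 + 347.826ms (4/5)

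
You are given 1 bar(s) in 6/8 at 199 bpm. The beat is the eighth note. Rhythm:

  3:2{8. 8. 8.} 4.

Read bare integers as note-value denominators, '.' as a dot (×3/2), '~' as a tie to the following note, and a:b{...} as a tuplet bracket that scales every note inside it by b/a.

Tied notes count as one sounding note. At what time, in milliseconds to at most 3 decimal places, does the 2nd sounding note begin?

1. 0.0ms @ 0 + 301.508ms (1)
2. 301.508ms @ 1 + 301.508ms (1)
3. 603.015ms @ 2 + 301.508ms (1)
4. 904.523ms @ 3 + 904.523ms (3)

note 2 onset = 1b = 301.508ms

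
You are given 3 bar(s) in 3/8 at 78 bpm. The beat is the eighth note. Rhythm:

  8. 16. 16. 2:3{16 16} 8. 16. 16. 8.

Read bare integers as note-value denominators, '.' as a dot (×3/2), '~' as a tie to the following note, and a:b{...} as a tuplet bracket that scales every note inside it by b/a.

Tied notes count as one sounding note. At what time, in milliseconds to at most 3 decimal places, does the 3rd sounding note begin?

note 3 onset = 9/4b = 1730.769ms

1. 0.0ms @ 0 + 1153.846ms (3/2)
2. 1153.846ms @ 3/2 + 576.923ms (3/4)
3. 1730.769ms @ 9/4 + 576.923ms (3/4)
4. 2307.692ms @ 3 + 576.923ms (3/4)
5. 2884.615ms @ 15/4 + 576.923ms (3/4)
6. 3461.538ms @ 9/2 + 1153.846ms (3/2)
7. 4615.385ms @ 6 + 576.923ms (3/4)
8. 5192.308ms @ 27/4 + 576.923ms (3/4)
9. 5769.231ms @ 15/2 + 1153.846ms (3/2)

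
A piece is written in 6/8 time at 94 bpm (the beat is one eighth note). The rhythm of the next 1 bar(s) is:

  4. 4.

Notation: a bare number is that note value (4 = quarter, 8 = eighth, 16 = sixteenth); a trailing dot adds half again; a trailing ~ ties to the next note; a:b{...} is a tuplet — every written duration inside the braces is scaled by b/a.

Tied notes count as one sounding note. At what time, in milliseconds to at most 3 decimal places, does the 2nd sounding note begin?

note 2 onset = 3b = 1914.894ms

1. 0.0ms @ 0 + 1914.894ms (3)
2. 1914.894ms @ 3 + 1914.894ms (3)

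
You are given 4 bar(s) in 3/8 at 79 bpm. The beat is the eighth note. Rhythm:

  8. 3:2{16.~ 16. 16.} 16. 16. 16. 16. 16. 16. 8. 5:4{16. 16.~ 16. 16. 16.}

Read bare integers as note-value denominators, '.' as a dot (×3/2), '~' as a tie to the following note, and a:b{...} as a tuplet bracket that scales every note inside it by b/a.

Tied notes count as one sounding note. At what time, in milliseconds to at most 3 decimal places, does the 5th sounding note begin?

note 5 onset = 15/4b = 2848.101ms

1. 0.0ms @ 0 + 1139.241ms (3/2)
2. 1139.241ms @ 3/2 + 759.494ms (1)
3. 1898.734ms @ 5/2 + 379.747ms (1/2)
4. 2278.481ms @ 3 + 569.62ms (3/4)
5. 2848.101ms @ 15/4 + 569.62ms (3/4)
6. 3417.722ms @ 9/2 + 569.62ms (3/4)
7. 3987.342ms @ 21/4 + 569.62ms (3/4)
8. 4556.962ms @ 6 + 569.62ms (3/4)
9. 5126.582ms @ 27/4 + 569.62ms (3/4)
10. 5696.203ms @ 15/2 + 1139.241ms (3/2)
11. 6835.443ms @ 9 + 455.696ms (3/5)
12. 7291.139ms @ 48/5 + 911.392ms (6/5)
13. 8202.532ms @ 54/5 + 455.696ms (3/5)
14. 8658.228ms @ 57/5 + 455.696ms (3/5)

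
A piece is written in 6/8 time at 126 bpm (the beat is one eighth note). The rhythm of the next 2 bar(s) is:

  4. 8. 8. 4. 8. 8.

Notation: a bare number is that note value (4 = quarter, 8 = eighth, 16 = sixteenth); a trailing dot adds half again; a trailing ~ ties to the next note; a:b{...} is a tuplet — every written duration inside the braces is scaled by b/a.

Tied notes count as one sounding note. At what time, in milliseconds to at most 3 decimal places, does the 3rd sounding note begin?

1. 0.0ms @ 0 + 1428.571ms (3)
2. 1428.571ms @ 3 + 714.286ms (3/2)
3. 2142.857ms @ 9/2 + 714.286ms (3/2)
4. 2857.143ms @ 6 + 1428.571ms (3)
5. 4285.714ms @ 9 + 714.286ms (3/2)
6. 5000.0ms @ 21/2 + 714.286ms (3/2)

note 3 onset = 9/2b = 2142.857ms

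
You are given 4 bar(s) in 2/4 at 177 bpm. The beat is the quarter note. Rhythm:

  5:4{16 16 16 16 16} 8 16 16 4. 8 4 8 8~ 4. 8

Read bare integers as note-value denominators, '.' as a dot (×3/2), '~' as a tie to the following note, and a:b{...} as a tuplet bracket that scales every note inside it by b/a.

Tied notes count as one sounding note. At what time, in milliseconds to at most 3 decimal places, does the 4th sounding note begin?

note 4 onset = 3/5b = 203.39ms

1. 0.0ms @ 0 + 67.797ms (1/5)
2. 67.797ms @ 1/5 + 67.797ms (1/5)
3. 135.593ms @ 2/5 + 67.797ms (1/5)
4. 203.39ms @ 3/5 + 67.797ms (1/5)
5. 271.186ms @ 4/5 + 67.797ms (1/5)
6. 338.983ms @ 1 + 169.492ms (1/2)
7. 508.475ms @ 3/2 + 84.746ms (1/4)
8. 593.22ms @ 7/4 + 84.746ms (1/4)
9. 677.966ms @ 2 + 508.475ms (3/2)
10. 1186.441ms @ 7/2 + 169.492ms (1/2)
11. 1355.932ms @ 4 + 338.983ms (1)
12. 1694.915ms @ 5 + 169.492ms (1/2)
13. 1864.407ms @ 11/2 + 677.966ms (2)
14. 2542.373ms @ 15/2 + 169.492ms (1/2)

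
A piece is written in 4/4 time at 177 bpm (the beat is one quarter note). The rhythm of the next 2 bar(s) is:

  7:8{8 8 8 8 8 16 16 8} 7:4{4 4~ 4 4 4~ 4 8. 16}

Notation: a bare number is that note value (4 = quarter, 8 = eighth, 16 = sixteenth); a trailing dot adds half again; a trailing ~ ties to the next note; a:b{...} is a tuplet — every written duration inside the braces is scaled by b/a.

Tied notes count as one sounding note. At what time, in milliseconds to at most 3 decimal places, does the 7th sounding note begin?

1. 0.0ms @ 0 + 193.705ms (4/7)
2. 193.705ms @ 4/7 + 193.705ms (4/7)
3. 387.409ms @ 8/7 + 193.705ms (4/7)
4. 581.114ms @ 12/7 + 193.705ms (4/7)
5. 774.818ms @ 16/7 + 193.705ms (4/7)
6. 968.523ms @ 20/7 + 96.852ms (2/7)
7. 1065.375ms @ 22/7 + 96.852ms (2/7)
8. 1162.228ms @ 24/7 + 193.705ms (4/7)
9. 1355.932ms @ 4 + 193.705ms (4/7)
10. 1549.637ms @ 32/7 + 387.409ms (8/7)
11. 1937.046ms @ 40/7 + 193.705ms (4/7)
12. 2130.751ms @ 44/7 + 387.409ms (8/7)
13. 2518.16ms @ 52/7 + 145.278ms (3/7)
14. 2663.438ms @ 55/7 + 48.426ms (1/7)

note 7 onset = 22/7b = 1065.375ms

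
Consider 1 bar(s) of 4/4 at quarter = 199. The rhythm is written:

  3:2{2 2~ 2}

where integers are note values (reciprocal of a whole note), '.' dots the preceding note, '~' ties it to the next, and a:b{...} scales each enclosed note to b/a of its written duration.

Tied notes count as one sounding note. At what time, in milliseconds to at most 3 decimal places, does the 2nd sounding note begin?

note 2 onset = 4/3b = 402.01ms

1. 0.0ms @ 0 + 402.01ms (4/3)
2. 402.01ms @ 4/3 + 804.02ms (8/3)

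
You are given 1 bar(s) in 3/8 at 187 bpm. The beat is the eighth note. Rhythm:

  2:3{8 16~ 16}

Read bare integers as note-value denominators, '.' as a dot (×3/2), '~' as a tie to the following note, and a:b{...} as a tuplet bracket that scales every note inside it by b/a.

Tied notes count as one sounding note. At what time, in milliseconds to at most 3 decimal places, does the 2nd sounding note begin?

1. 0.0ms @ 0 + 481.283ms (3/2)
2. 481.283ms @ 3/2 + 481.283ms (3/2)

note 2 onset = 3/2b = 481.283ms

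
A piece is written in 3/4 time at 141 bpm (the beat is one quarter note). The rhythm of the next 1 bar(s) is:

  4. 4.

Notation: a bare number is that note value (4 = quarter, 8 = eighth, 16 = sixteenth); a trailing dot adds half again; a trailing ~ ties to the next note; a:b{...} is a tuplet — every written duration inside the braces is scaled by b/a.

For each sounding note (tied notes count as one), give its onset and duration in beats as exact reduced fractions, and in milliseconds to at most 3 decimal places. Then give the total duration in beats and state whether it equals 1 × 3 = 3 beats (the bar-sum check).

1) 0.0ms=0b +638.298ms=3/2b
2) 638.298ms=3/2b +638.298ms=3/2b
Σ=3b of 3 (141bpm 3/4) — PASS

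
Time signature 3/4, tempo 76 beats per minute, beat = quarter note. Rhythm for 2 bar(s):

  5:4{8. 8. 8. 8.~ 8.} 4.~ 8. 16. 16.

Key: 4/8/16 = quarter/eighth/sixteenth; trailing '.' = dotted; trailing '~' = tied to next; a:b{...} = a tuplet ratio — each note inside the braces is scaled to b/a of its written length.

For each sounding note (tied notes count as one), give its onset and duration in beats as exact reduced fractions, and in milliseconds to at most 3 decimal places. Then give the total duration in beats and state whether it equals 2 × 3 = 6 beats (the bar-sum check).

1) 0.0ms=0b +473.684ms=3/5b
2) 473.684ms=3/5b +473.684ms=3/5b
3) 947.368ms=6/5b +473.684ms=3/5b
4) 1421.053ms=9/5b +947.368ms=6/5b
5) 2368.421ms=3b +1776.316ms=9/4b
6) 4144.737ms=21/4b +296.053ms=3/8b
7) 4440.789ms=45/8b +296.053ms=3/8b
Σ=6b of 6 (76bpm 3/4) — PASS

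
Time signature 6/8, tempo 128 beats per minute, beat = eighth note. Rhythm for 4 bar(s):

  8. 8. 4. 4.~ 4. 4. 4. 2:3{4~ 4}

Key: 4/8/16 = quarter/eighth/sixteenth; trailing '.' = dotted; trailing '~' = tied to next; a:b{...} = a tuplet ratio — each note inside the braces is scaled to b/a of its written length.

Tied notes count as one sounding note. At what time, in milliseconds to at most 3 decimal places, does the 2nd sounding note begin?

1. 0.0ms @ 0 + 703.125ms (3/2)
2. 703.125ms @ 3/2 + 703.125ms (3/2)
3. 1406.25ms @ 3 + 1406.25ms (3)
4. 2812.5ms @ 6 + 2812.5ms (6)
5. 5625.0ms @ 12 + 1406.25ms (3)
6. 7031.25ms @ 15 + 1406.25ms (3)
7. 8437.5ms @ 18 + 2812.5ms (6)

note 2 onset = 3/2b = 703.125ms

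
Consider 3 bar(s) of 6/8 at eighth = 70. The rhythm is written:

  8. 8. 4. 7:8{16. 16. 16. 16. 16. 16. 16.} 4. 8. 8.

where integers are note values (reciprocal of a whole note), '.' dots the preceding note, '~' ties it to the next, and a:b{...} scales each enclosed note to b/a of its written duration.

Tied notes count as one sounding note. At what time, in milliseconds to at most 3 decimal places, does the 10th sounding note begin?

note 10 onset = 78/7b = 9551.02ms

1. 0.0ms @ 0 + 1285.714ms (3/2)
2. 1285.714ms @ 3/2 + 1285.714ms (3/2)
3. 2571.429ms @ 3 + 2571.429ms (3)
4. 5142.857ms @ 6 + 734.694ms (6/7)
5. 5877.551ms @ 48/7 + 734.694ms (6/7)
6. 6612.245ms @ 54/7 + 734.694ms (6/7)
7. 7346.939ms @ 60/7 + 734.694ms (6/7)
8. 8081.633ms @ 66/7 + 734.694ms (6/7)
9. 8816.327ms @ 72/7 + 734.694ms (6/7)
10. 9551.02ms @ 78/7 + 734.694ms (6/7)
11. 10285.714ms @ 12 + 2571.429ms (3)
12. 12857.143ms @ 15 + 1285.714ms (3/2)
13. 14142.857ms @ 33/2 + 1285.714ms (3/2)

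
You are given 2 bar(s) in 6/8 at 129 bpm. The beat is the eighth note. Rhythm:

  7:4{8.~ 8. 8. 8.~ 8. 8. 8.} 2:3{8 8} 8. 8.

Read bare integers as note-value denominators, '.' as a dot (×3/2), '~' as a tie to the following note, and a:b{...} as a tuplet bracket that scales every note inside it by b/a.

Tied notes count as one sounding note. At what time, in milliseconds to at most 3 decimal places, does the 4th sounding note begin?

note 4 onset = 30/7b = 1993.355ms

1. 0.0ms @ 0 + 797.342ms (12/7)
2. 797.342ms @ 12/7 + 398.671ms (6/7)
3. 1196.013ms @ 18/7 + 797.342ms (12/7)
4. 1993.355ms @ 30/7 + 398.671ms (6/7)
5. 2392.027ms @ 36/7 + 398.671ms (6/7)
6. 2790.698ms @ 6 + 697.674ms (3/2)
7. 3488.372ms @ 15/2 + 697.674ms (3/2)
8. 4186.047ms @ 9 + 697.674ms (3/2)
9. 4883.721ms @ 21/2 + 697.674ms (3/2)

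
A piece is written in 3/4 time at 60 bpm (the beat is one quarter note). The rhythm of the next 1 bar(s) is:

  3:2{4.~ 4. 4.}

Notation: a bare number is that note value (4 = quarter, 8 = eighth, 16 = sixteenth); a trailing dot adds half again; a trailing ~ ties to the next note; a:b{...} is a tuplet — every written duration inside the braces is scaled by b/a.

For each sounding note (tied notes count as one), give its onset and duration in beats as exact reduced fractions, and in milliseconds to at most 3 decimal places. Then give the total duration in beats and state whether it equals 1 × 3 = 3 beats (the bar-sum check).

1) 0.0ms=0b +2000.0ms=2b
2) 2000.0ms=2b +1000.0ms=1b
Σ=3b of 3 (60bpm 3/4) — PASS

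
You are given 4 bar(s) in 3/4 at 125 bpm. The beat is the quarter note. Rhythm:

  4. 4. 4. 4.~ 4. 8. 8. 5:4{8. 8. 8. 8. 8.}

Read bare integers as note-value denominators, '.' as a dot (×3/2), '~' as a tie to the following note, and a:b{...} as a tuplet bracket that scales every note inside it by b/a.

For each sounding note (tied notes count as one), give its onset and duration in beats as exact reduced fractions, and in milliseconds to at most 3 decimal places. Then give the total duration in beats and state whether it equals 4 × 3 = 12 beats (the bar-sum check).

1) 0.0ms=0b +720.0ms=3/2b
2) 720.0ms=3/2b +720.0ms=3/2b
3) 1440.0ms=3b +720.0ms=3/2b
4) 2160.0ms=9/2b +1440.0ms=3b
5) 3600.0ms=15/2b +360.0ms=3/4b
6) 3960.0ms=33/4b +360.0ms=3/4b
7) 4320.0ms=9b +288.0ms=3/5b
8) 4608.0ms=48/5b +288.0ms=3/5b
9) 4896.0ms=51/5b +288.0ms=3/5b
10) 5184.0ms=54/5b +288.0ms=3/5b
11) 5472.0ms=57/5b +288.0ms=3/5b
Σ=12b of 12 (125bpm 3/4) — PASS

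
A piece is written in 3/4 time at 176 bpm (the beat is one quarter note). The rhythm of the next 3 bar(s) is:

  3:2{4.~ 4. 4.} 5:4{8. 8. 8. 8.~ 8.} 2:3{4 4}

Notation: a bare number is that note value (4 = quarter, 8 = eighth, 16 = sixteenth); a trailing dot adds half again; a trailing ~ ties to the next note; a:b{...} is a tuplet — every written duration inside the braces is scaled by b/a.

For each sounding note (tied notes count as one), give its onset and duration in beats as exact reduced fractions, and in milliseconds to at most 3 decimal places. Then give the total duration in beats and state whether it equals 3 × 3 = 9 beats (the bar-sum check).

1) 0.0ms=0b +681.818ms=2b
2) 681.818ms=2b +340.909ms=1b
3) 1022.727ms=3b +204.545ms=3/5b
4) 1227.273ms=18/5b +204.545ms=3/5b
5) 1431.818ms=21/5b +204.545ms=3/5b
6) 1636.364ms=24/5b +409.091ms=6/5b
7) 2045.455ms=6b +511.364ms=3/2b
8) 2556.818ms=15/2b +511.364ms=3/2b
Σ=9b of 9 (176bpm 3/4) — PASS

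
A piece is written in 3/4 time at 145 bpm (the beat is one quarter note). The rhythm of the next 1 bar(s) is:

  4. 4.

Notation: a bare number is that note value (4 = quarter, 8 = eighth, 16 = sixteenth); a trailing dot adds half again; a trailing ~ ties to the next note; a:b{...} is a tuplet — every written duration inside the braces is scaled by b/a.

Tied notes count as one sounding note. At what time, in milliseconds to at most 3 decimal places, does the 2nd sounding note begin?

note 2 onset = 3/2b = 620.69ms

1. 0.0ms @ 0 + 620.69ms (3/2)
2. 620.69ms @ 3/2 + 620.69ms (3/2)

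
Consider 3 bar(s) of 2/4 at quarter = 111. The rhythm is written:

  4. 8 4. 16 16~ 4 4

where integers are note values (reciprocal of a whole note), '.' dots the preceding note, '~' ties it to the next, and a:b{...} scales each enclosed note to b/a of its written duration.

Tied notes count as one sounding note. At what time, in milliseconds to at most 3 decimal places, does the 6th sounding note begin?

1. 0.0ms @ 0 + 810.811ms (3/2)
2. 810.811ms @ 3/2 + 270.27ms (1/2)
3. 1081.081ms @ 2 + 810.811ms (3/2)
4. 1891.892ms @ 7/2 + 135.135ms (1/4)
5. 2027.027ms @ 15/4 + 675.676ms (5/4)
6. 2702.703ms @ 5 + 540.541ms (1)

note 6 onset = 5b = 2702.703ms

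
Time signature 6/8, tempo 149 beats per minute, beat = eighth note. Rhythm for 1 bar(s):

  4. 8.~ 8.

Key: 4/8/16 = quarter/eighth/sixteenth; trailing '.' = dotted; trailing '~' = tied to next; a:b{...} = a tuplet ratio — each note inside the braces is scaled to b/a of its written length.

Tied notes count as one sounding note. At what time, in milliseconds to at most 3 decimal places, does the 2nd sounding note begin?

note 2 onset = 3b = 1208.054ms

1. 0.0ms @ 0 + 1208.054ms (3)
2. 1208.054ms @ 3 + 1208.054ms (3)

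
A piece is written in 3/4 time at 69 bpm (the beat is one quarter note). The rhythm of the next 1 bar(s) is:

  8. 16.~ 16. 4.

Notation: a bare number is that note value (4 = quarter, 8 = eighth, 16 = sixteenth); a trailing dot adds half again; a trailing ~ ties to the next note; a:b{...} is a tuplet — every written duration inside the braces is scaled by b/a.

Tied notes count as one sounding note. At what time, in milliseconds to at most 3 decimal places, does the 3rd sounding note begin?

note 3 onset = 3/2b = 1304.348ms

1. 0.0ms @ 0 + 652.174ms (3/4)
2. 652.174ms @ 3/4 + 652.174ms (3/4)
3. 1304.348ms @ 3/2 + 1304.348ms (3/2)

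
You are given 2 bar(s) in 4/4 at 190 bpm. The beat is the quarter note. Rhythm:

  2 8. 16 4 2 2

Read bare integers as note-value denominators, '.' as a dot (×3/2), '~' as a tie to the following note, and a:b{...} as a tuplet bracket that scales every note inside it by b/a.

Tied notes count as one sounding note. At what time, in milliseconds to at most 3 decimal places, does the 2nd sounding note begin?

1. 0.0ms @ 0 + 631.579ms (2)
2. 631.579ms @ 2 + 236.842ms (3/4)
3. 868.421ms @ 11/4 + 78.947ms (1/4)
4. 947.368ms @ 3 + 315.789ms (1)
5. 1263.158ms @ 4 + 631.579ms (2)
6. 1894.737ms @ 6 + 631.579ms (2)

note 2 onset = 2b = 631.579ms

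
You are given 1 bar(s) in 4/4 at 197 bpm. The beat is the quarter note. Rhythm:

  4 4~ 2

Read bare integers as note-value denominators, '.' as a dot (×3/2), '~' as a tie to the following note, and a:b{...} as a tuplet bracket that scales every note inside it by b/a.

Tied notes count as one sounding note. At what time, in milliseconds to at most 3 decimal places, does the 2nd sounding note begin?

1. 0.0ms @ 0 + 304.569ms (1)
2. 304.569ms @ 1 + 913.706ms (3)

note 2 onset = 1b = 304.569ms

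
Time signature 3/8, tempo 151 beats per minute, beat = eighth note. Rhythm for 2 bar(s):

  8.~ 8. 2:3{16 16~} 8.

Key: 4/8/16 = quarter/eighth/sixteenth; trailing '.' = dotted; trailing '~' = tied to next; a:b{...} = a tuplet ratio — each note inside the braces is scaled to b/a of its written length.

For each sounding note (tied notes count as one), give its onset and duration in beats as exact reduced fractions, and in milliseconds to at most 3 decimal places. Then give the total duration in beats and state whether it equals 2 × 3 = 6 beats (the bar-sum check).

1) 0.0ms=0b +1192.053ms=3b
2) 1192.053ms=3b +298.013ms=3/4b
3) 1490.066ms=15/4b +894.04ms=9/4b
Σ=6b of 6 (151bpm 3/8) — PASS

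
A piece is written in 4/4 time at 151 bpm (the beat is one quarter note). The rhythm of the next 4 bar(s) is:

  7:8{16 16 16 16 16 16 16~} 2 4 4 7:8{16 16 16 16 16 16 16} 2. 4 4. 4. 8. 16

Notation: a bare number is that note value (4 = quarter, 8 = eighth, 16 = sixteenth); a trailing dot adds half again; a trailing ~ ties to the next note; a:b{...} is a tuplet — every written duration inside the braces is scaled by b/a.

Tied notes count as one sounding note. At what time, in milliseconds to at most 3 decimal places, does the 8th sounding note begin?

note 8 onset = 4b = 1589.404ms

1. 0.0ms @ 0 + 113.529ms (2/7)
2. 113.529ms @ 2/7 + 113.529ms (2/7)
3. 227.058ms @ 4/7 + 113.529ms (2/7)
4. 340.587ms @ 6/7 + 113.529ms (2/7)
5. 454.115ms @ 8/7 + 113.529ms (2/7)
6. 567.644ms @ 10/7 + 113.529ms (2/7)
7. 681.173ms @ 12/7 + 908.231ms (16/7)
8. 1589.404ms @ 4 + 397.351ms (1)
9. 1986.755ms @ 5 + 397.351ms (1)
10. 2384.106ms @ 6 + 113.529ms (2/7)
11. 2497.635ms @ 44/7 + 113.529ms (2/7)
12. 2611.164ms @ 46/7 + 113.529ms (2/7)
13. 2724.693ms @ 48/7 + 113.529ms (2/7)
14. 2838.221ms @ 50/7 + 113.529ms (2/7)
15. 2951.75ms @ 52/7 + 113.529ms (2/7)
16. 3065.279ms @ 54/7 + 113.529ms (2/7)
17. 3178.808ms @ 8 + 1192.053ms (3)
18. 4370.861ms @ 11 + 397.351ms (1)
19. 4768.212ms @ 12 + 596.026ms (3/2)
20. 5364.238ms @ 27/2 + 596.026ms (3/2)
21. 5960.265ms @ 15 + 298.013ms (3/4)
22. 6258.278ms @ 63/4 + 99.338ms (1/4)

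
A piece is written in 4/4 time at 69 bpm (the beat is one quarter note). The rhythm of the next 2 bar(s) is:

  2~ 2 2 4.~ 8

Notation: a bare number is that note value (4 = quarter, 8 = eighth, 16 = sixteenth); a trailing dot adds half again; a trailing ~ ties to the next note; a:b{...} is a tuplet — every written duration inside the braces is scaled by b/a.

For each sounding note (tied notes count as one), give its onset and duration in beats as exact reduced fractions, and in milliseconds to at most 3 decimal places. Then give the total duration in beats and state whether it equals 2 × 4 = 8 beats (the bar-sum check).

1) 0.0ms=0b +3478.261ms=4b
2) 3478.261ms=4b +1739.13ms=2b
3) 5217.391ms=6b +1739.13ms=2b
Σ=8b of 8 (69bpm 4/4) — PASS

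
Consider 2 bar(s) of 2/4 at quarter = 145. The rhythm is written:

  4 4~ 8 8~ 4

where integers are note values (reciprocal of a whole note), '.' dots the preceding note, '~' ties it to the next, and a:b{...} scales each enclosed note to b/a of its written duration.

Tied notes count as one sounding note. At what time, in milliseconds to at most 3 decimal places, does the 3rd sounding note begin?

note 3 onset = 5/2b = 1034.483ms

1. 0.0ms @ 0 + 413.793ms (1)
2. 413.793ms @ 1 + 620.69ms (3/2)
3. 1034.483ms @ 5/2 + 620.69ms (3/2)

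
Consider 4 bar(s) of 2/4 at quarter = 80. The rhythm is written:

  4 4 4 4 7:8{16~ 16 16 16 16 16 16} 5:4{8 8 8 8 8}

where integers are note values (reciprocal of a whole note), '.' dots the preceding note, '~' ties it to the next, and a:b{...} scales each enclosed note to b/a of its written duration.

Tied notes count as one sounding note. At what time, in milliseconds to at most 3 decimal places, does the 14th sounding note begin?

note 14 onset = 36/5b = 5400.0ms

1. 0.0ms @ 0 + 750.0ms (1)
2. 750.0ms @ 1 + 750.0ms (1)
3. 1500.0ms @ 2 + 750.0ms (1)
4. 2250.0ms @ 3 + 750.0ms (1)
5. 3000.0ms @ 4 + 428.571ms (4/7)
6. 3428.571ms @ 32/7 + 214.286ms (2/7)
7. 3642.857ms @ 34/7 + 214.286ms (2/7)
8. 3857.143ms @ 36/7 + 214.286ms (2/7)
9. 4071.429ms @ 38/7 + 214.286ms (2/7)
10. 4285.714ms @ 40/7 + 214.286ms (2/7)
11. 4500.0ms @ 6 + 300.0ms (2/5)
12. 4800.0ms @ 32/5 + 300.0ms (2/5)
13. 5100.0ms @ 34/5 + 300.0ms (2/5)
14. 5400.0ms @ 36/5 + 300.0ms (2/5)
15. 5700.0ms @ 38/5 + 300.0ms (2/5)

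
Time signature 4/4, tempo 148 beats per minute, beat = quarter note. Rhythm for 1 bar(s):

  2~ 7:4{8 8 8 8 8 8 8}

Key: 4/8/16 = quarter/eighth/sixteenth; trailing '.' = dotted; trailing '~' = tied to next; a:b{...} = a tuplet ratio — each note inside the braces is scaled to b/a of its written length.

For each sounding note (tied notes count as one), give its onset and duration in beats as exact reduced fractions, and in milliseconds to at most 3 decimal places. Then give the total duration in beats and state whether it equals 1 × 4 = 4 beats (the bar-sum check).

1) 0.0ms=0b +926.641ms=16/7b
2) 926.641ms=16/7b +115.83ms=2/7b
3) 1042.471ms=18/7b +115.83ms=2/7b
4) 1158.301ms=20/7b +115.83ms=2/7b
5) 1274.131ms=22/7b +115.83ms=2/7b
6) 1389.961ms=24/7b +115.83ms=2/7b
7) 1505.792ms=26/7b +115.83ms=2/7b
Σ=4b of 4 (148bpm 4/4) — PASS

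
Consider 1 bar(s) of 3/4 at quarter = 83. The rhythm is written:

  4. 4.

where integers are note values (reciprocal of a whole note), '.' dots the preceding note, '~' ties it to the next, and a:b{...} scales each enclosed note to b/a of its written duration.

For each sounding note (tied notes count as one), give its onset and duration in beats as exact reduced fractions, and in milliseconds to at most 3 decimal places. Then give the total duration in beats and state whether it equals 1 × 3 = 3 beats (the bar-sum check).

1) 0.0ms=0b +1084.337ms=3/2b
2) 1084.337ms=3/2b +1084.337ms=3/2b
Σ=3b of 3 (83bpm 3/4) — PASS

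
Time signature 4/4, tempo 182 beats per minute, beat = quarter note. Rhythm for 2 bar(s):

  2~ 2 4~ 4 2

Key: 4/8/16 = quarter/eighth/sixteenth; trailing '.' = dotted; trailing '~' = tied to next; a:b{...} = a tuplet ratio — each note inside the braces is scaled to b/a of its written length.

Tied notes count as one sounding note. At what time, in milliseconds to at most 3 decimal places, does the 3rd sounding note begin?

1. 0.0ms @ 0 + 1318.681ms (4)
2. 1318.681ms @ 4 + 659.341ms (2)
3. 1978.022ms @ 6 + 659.341ms (2)

note 3 onset = 6b = 1978.022ms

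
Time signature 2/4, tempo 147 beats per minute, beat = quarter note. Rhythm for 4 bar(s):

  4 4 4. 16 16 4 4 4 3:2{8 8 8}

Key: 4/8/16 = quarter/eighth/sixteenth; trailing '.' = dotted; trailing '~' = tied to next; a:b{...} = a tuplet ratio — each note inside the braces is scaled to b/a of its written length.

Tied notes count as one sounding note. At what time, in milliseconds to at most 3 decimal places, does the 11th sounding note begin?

1. 0.0ms @ 0 + 408.163ms (1)
2. 408.163ms @ 1 + 408.163ms (1)
3. 816.327ms @ 2 + 612.245ms (3/2)
4. 1428.571ms @ 7/2 + 102.041ms (1/4)
5. 1530.612ms @ 15/4 + 102.041ms (1/4)
6. 1632.653ms @ 4 + 408.163ms (1)
7. 2040.816ms @ 5 + 408.163ms (1)
8. 2448.98ms @ 6 + 408.163ms (1)
9. 2857.143ms @ 7 + 136.054ms (1/3)
10. 2993.197ms @ 22/3 + 136.054ms (1/3)
11. 3129.252ms @ 23/3 + 136.054ms (1/3)

note 11 onset = 23/3b = 3129.252ms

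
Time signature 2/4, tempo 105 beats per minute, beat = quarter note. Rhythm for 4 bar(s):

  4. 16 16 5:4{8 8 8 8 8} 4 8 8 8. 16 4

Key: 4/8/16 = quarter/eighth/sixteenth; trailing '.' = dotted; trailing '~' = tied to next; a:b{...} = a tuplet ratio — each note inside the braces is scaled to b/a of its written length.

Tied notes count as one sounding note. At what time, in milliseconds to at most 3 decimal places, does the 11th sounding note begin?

1. 0.0ms @ 0 + 857.143ms (3/2)
2. 857.143ms @ 3/2 + 142.857ms (1/4)
3. 1000.0ms @ 7/4 + 142.857ms (1/4)
4. 1142.857ms @ 2 + 228.571ms (2/5)
5. 1371.429ms @ 12/5 + 228.571ms (2/5)
6. 1600.0ms @ 14/5 + 228.571ms (2/5)
7. 1828.571ms @ 16/5 + 228.571ms (2/5)
8. 2057.143ms @ 18/5 + 228.571ms (2/5)
9. 2285.714ms @ 4 + 571.429ms (1)
10. 2857.143ms @ 5 + 285.714ms (1/2)
11. 3142.857ms @ 11/2 + 285.714ms (1/2)
12. 3428.571ms @ 6 + 428.571ms (3/4)
13. 3857.143ms @ 27/4 + 142.857ms (1/4)
14. 4000.0ms @ 7 + 571.429ms (1)

note 11 onset = 11/2b = 3142.857ms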